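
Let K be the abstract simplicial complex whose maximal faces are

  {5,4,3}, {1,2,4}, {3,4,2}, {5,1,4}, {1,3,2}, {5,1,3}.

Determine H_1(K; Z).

K has 5 vertices, 9 edges, 6 triangles.
rank ∂_1 = 4, rank ∂_2 = 5 ⇒ b_1 = 9 − 4 − 5 = 0; all invariant factors of ∂_2 are 1 so no torsion. So H_1 = 0.

H_1 ≅ 0.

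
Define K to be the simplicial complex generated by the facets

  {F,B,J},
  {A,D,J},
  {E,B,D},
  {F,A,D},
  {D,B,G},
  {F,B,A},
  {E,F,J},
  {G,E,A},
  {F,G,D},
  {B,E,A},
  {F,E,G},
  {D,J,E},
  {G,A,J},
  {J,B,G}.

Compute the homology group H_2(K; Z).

H_2 = Z.

K has 7 vertices, 21 edges, 14 triangles.
rank ∂_2 = 13, rank ∂_3 = 0 ⇒ b_2 = 14 − 13 − 0 = 1. So H_2 = Z.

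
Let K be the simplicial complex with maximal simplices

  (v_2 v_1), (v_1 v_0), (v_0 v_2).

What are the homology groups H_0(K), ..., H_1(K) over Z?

K has 3 vertices, 3 edges.
rank ∂_0 = 0, rank ∂_1 = 2 ⇒ b_0 = 3 − 0 − 2 = 1; all invariant factors of ∂_1 are 1 so no torsion. So H_0 ≅ Z.
rank ∂_1 = 2, rank ∂_2 = 0 ⇒ b_1 = 3 − 2 − 0 = 1. So H_1 ≅ Z.

H_0 = Z,  H_1 = Z.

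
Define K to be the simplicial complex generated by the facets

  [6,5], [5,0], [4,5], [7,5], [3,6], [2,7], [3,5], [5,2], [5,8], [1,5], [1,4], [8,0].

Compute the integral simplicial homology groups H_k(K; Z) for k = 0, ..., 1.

H_0 ≅ Z,  H_1 ≅ Z^4.

Order the vertices as 0 < 1 < 2 < 3 < 4 < 5 < 6 < 7 < 8. Listing each simplex with vertices in this order, K has dimension 1 with simplices:

  0-simplices (9): [0], [1], [2], [3], [4], [5], [6], [7], [8]
  1-simplices (12): [0,5], [0,8], [1,4], [1,5], [2,5], [2,7], [3,5], [3,6], [4,5], [5,6], [5,7], [5,8]

Hence C_0 ≅ Z^9, C_1 ≅ Z^12.

The boundary map ∂_1: C_1 → C_0 is given by ∂[p,q] = [q] − [p]. For instance
  ∂[0,8] = [8] − [0].
The resulting 9×12 matrix has rank 8, and its Smith normal form has invariant factors (1,1,1,1,1,1,1,1).

From H_k ≅ ker(∂_k) / im(∂_{k+1}) we obtain:

  H_0: rank C_0 − rank ∂_1 = 9 − 8 = 1, and the invariant factors of ∂_1 are all 1, so H_0 = Z.
  H_1: rank ker ∂_1 − rank ∂_2 = (12 − 8) − 0 = 4, and there is no ∂_2, so H_1 = Z^4.

As a check, the Euler characteristic is 9 − 12 = -3, which agrees with 1 − 4 = -3.
(K is a triangulation of a wedge of 4 circles.)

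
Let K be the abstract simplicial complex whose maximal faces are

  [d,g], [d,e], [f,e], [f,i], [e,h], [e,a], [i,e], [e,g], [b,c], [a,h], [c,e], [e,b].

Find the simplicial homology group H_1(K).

Fix the vertex order a < b < c < d < e < f < g < h < i and write every simplex with vertices in increasing order. Then dim K = 1 and the simplices of K are:

  0-simplices (9): a, b, c, d, e, f, g, h, i
  1-simplices (12): ae, ah, bc, be, ce, de, dg, ef, eg, eh, ei, fi

giving chain groups C_0 ≅ Z^9, C_1 ≅ Z^12.

Boundary ∂_1: C_1 → C_0 sends each edge [p,q] (with p < q) to q − p. For instance
  ∂be = e − b.
As a 9×12 matrix over Z this has rank 8, with invariant factors (1,1,1,1,1,1,1,1).

Computing H_k = (kernel of ∂_k) / (image of ∂_{k+1}):

  H_1: rank ker ∂_1 − rank ∂_2 = (12 − 8) − 0 = 4, and there is no ∂_2, so H_1 ≅ Z^4.

(K is a triangulation of a wedge of 4 circles.)

H_1 = Z^4.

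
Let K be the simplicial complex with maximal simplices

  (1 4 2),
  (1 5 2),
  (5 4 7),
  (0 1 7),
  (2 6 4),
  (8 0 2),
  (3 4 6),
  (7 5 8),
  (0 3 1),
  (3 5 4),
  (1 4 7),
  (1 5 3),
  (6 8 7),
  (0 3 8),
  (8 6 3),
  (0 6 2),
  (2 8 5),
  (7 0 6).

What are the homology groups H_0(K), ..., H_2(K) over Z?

K has 9 vertices, 27 edges, 18 triangles.
rank ∂_0 = 0, rank ∂_1 = 8 ⇒ b_0 = 9 − 0 − 8 = 1; all invariant factors of ∂_1 are 1 so no torsion. So H_0 = Z.
rank ∂_1 = 8, rank ∂_2 = 18 ⇒ b_1 = 27 − 8 − 18 = 1; ∂_2 has invariant factor(s) [2] giving torsion. So H_1 = Z ⊕ Z_2.
rank ∂_2 = 18, rank ∂_3 = 0 ⇒ b_2 = 18 − 18 − 0 = 0. So H_2 = 0.

H_0 ≅ Z,  H_1 ≅ Z ⊕ Z_2,  H_2 = 0.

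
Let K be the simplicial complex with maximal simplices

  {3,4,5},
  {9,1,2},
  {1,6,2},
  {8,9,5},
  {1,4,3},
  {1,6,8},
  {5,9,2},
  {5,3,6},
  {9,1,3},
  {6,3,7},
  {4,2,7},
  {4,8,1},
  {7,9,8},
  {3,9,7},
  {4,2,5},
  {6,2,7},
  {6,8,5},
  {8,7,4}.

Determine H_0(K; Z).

Fix the vertex order 1 < 2 < 3 < 4 < 5 < 6 < 7 < 8 < 9 and write every simplex with vertices in increasing order. Then dim K = 2 and the simplices of K are:

  0-simplices (9): [1], [2], [3], [4], [5], [6], [7], [8], [9]
  1-simplices (27): (27 of them)
  2-simplices (18): [1,2,6], [1,2,9], [1,3,4], [1,3,9], [1,4,8], [1,6,8], [2,4,5], [2,4,7], [2,5,9], [2,6,7], [3,4,5], [3,5,6], [3,6,7], [3,7,9], [4,7,8], [5,6,8], [5,8,9], [7,8,9]

Hence C_0 ≅ Z^9, C_1 ≅ Z^27, C_2 ≅ Z^18.

∂_1: C_1 → C_0 sends each edge [p,q] (with p < q) to q − p.
As a 9×27 matrix over Z this has rank 8, with invariant factors (1,1,1,1,1,1,1,1).

The boundary map ∂_2: C_2 → C_1 acts by ∂[p,q,r] = [q,r] − [p,r] + [p,q]. For instance
  ∂[5,8,9] = [8,9] − [5,9] + [5,8],
  ∂[1,2,6] = [2,6] − [1,6] + [1,2].
The 27×18 boundary matrix has rank 17 and Smith normal form diag(1,1,1,1,1,1,1,1,1,1,1,1,1,1,1,1,1).

Now H_k = ker ∂_k / im ∂_{k+1}, so:

  H_0: rank C_0 − rank ∂_1 = 9 − 8 = 1, and the invariant factors of ∂_1 are all 1, so H_0 ≅ Z.

H_0 = Z.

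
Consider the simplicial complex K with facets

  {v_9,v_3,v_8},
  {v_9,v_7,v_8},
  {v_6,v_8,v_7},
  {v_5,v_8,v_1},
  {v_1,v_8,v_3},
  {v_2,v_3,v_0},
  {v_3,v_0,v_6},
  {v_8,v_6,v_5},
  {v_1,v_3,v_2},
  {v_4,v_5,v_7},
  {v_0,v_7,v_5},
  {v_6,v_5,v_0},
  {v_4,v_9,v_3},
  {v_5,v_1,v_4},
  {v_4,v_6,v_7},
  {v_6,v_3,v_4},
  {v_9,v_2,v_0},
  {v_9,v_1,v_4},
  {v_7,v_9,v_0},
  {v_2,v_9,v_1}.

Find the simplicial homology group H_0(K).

H_0 = Z.

Fix the vertex order v_0 < v_1 < v_2 < v_3 < v_4 < v_5 < v_6 < v_7 < v_8 < v_9 and write every simplex with vertices in increasing order. Then dim K = 2 and the simplices of K are:

  0-simplices (10): [v_0], [v_1], [v_2], [v_3], [v_4], [v_5], [v_6], [v_7], [v_8], [v_9]
  1-simplices (30): (30 of them)
  2-simplices (20): (20 of them)

Hence C_0 ≅ Z^10, C_1 ≅ Z^30, C_2 ≅ Z^20.

Boundary ∂_1: C_1 → C_0 is given by ∂[p,q] = [q] − [p]. For instance
  ∂[v_0,v_3] = [v_3] − [v_0].
The resulting 10×30 matrix has rank 9, and its Smith normal form has invariant factors (1,1,1,1,1,1,1,1,1).

Boundary ∂_2: C_2 → C_1 sends each 2-simplex [p,q,r] to [q,r] − [p,r] + [p,q]. For instance
  ∂[v_4,v_6,v_7] = [v_6,v_7] − [v_4,v_7] + [v_4,v_6],
  ∂[v_5,v_6,v_8] = [v_6,v_8] − [v_5,v_8] + [v_5,v_6].
As a 30×20 matrix over Z this has rank 20, with invariant factors (1,1,1,1,1,1,1,1,1,1,1,1,1,1,1,1,1,1,1,2).

Now H_k = ker ∂_k / im ∂_{k+1}, so:

  H_0: rank C_0 − rank ∂_1 = 10 − 9 = 1, and the invariant factors of ∂_1 are all 1, so H_0 ≅ Z.

(K is a triangulation of the Klein bottle.)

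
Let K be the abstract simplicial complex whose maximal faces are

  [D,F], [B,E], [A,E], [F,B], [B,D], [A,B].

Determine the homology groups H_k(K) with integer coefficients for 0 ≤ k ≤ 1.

We work with the vertex ordering A < B < D < E < F. The simplices of K, each written with vertices in increasing order, are:

  0-simplices (5): A, B, D, E, F
  1-simplices (6): AB, AE, BD, BE, BF, DF

Hence C_0 ≅ Z^5, C_1 ≅ Z^6.

Boundary ∂_1: C_1 → C_0 maps an edge to its endpoints' difference, ∂[p,q] = q − p.
The 5×6 boundary matrix has rank 4 and Smith normal form diag(1,1,1,1).

Computing H_k = (kernel of ∂_k) / (image of ∂_{k+1}):

  H_0: rank C_0 − rank ∂_1 = 5 − 4 = 1, and the invariant factors of ∂_1 are all 1, so H_0 = Z.
  H_1: rank ker ∂_1 − rank ∂_2 = (6 − 4) − 0 = 2, and there is no ∂_2, so H_1 = Z^2.

(K is a triangulation of a wedge of 2 circles.)

H_0 = Z,  H_1 = Z^2.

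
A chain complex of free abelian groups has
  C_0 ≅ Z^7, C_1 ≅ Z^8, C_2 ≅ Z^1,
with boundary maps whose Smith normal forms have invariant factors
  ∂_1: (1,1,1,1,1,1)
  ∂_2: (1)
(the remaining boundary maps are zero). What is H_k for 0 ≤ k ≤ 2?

H_0: b_0 = 7 − 0 − 6 = 1; torsion from ∂_1 factors > 1: none. So H_0 = Z.
H_1: b_1 = 8 − 6 − 1 = 1; torsion from ∂_2 factors > 1: none. So H_1 = Z.
H_2: b_2 = 1 − 1 − 0 = 0; torsion from ∂_3 factors > 1: none. So H_2 = 0.

H_0 = Z,  H_1 = Z,  H_2 = 0.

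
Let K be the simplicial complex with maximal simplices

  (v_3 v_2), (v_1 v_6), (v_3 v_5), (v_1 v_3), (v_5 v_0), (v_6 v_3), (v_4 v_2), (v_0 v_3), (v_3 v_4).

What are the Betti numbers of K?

b_0 = 1, b_1 = 3.

Order the vertices as v_0 < v_1 < v_2 < v_3 < v_4 < v_5 < v_6. Listing each simplex with vertices in this order, K has dimension 1 with simplices:

  0-simplices (7): [v_0], [v_1], [v_2], [v_3], [v_4], [v_5], [v_6]
  1-simplices (9): [v_0,v_3], [v_0,v_5], [v_1,v_3], [v_1,v_6], [v_2,v_3], [v_2,v_4], [v_3,v_4], [v_3,v_5], [v_3,v_6]

Hence C_0 ≅ Z^7, C_1 ≅ Z^9.

Boundary ∂_1: C_1 → C_0 maps an edge to its endpoints' difference, ∂[p,q] = q − p. For instance
  ∂[v_0,v_5] = [v_5] − [v_0].
This gives a 7×9 integer matrix of rank 6; reducing to Smith normal form yields diagonal entries (1,1,1,1,1,1).

Now H_k = ker ∂_k / im ∂_{k+1}, so:

  H_0: rank C_0 − rank ∂_1 = 7 − 6 = 1, and the invariant factors of ∂_1 are all 1, so H_0 = Z.
  H_1: rank ker ∂_1 − rank ∂_2 = (9 − 6) − 0 = 3, and there is no ∂_2, so H_1 = Z^3.

As a check, the Euler characteristic is 7 − 9 = -2, which agrees with 1 − 3 = -2.

Hence the Betti numbers are b_0 = 1, b_1 = 3.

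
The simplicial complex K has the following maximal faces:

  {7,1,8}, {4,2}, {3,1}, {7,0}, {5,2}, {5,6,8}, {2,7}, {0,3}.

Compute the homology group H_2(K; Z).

H_2 ≅ 0.

Take the total order 0 < 1 < 2 < 3 < 4 < 5 < 6 < 7 < 8 on the vertex set. Then K (dimension 2) consists of the simplices:

  0-simplices (9): [0], [1], [2], [3], [4], [5], [6], [7], [8]
  1-simplices (12): [0,3], [0,7], [1,3], [1,7], [1,8], [2,4], [2,5], [2,7], [5,6], [5,8], [6,8], [7,8]
  2-simplices (2): [1,7,8], [5,6,8]

giving chain groups C_0 ≅ Z^9, C_1 ≅ Z^12, C_2 ≅ Z^2.

∂_1: C_1 → C_0 maps an edge to its endpoints' difference, ∂[p,q] = q − p. For instance
  ∂[2,7] = [7] − [2].
As a 9×12 matrix over Z this has rank 8, with invariant factors (1,1,1,1,1,1,1,1).

Boundary ∂_2: C_2 → C_1 maps a triangle to the signed sum of its edges. For instance
  ∂[5,6,8] = [6,8] − [5,8] + [5,6],
  ∂[1,7,8] = [7,8] − [1,8] + [1,7].
The 12×2 boundary matrix has rank 2 and Smith normal form diag(1,1).

Now H_k = ker ∂_k / im ∂_{k+1}, so:

  H_2: rank ker ∂_2 − rank ∂_3 = (2 − 2) − 0 = 0, and there is no ∂_3, so H_2 ≅ 0.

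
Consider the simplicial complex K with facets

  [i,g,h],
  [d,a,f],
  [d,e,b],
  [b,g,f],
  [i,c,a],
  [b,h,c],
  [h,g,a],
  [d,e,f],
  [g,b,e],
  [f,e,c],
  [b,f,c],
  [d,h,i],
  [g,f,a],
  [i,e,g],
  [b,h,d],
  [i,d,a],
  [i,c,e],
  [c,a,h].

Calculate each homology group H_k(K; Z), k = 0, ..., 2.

H_0 ≅ Z,  H_1 ≅ Z ⊕ Z/2,  H_2 = 0.

Take the total order a < b < c < d < e < f < g < h < i on the vertex set. Then K (dimension 2) consists of the simplices:

  0-simplices (9): a, b, c, d, e, f, g, h, i
  1-simplices (27): ac, ad, af, ag, ah, ai, bc, bd, be, bf, bg, bh, ce, cf, ch, ci, de, df, dh, di, ef, eg, ei, fg, gh, gi, hi
  2-simplices (18): ach, aci, adf, adi, afg, agh, bcf, bch, bde, bdh, beg, bfg, cef, cei, def, dhi, egi, ghi

Hence C_0 ≅ Z^9, C_1 ≅ Z^27, C_2 ≅ Z^18.

Boundary ∂_1: C_1 → C_0 sends each edge [p,q] (with p < q) to q − p.
This gives a 9×27 integer matrix of rank 8; reducing to Smith normal form yields diagonal entries (1,1,1,1,1,1,1,1).

Boundary ∂_2: C_2 → C_1 acts by ∂[p,q,r] = [q,r] − [p,r] + [p,q]. For instance
  ∂bcf = cf − bf + bc,
  ∂cef = ef − cf + ce.
The resulting 27×18 matrix has rank 18, and its Smith normal form has invariant factors (1,1,1,1,1,1,1,1,1,1,1,1,1,1,1,1,1,2).

From H_k ≅ ker(∂_k) / im(∂_{k+1}) we obtain:

  H_0: rank C_0 − rank ∂_1 = 9 − 8 = 1, and the invariant factors of ∂_1 are all 1, so H_0 ≅ Z.
  H_1: rank ker ∂_1 − rank ∂_2 = (27 − 8) − 18 = 1, and ∂_2 has invariant factor 2 > 1, so H_1 ≅ Z ⊕ Z/2.
  H_2: rank ker ∂_2 − rank ∂_3 = (18 − 18) − 0 = 0, and there is no ∂_3, so H_2 ≅ 0.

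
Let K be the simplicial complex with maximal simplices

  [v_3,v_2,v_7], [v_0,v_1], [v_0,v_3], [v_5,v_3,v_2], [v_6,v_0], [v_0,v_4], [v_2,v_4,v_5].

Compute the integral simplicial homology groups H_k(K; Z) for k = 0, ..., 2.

Take the total order v_0 < v_1 < v_2 < v_3 < v_4 < v_5 < v_6 < v_7 on the vertex set. Then K (dimension 2) consists of the simplices:

  0-simplices (8): [v_0], [v_1], [v_2], [v_3], [v_4], [v_5], [v_6], [v_7]
  1-simplices (11): [v_0,v_1], [v_0,v_3], [v_0,v_4], [v_0,v_6], [v_2,v_3], [v_2,v_4], [v_2,v_5], [v_2,v_7], [v_3,v_5], [v_3,v_7], [v_4,v_5]
  2-simplices (3): [v_2,v_3,v_5], [v_2,v_3,v_7], [v_2,v_4,v_5]

giving chain groups C_0 ≅ Z^8, C_1 ≅ Z^11, C_2 ≅ Z^3.

The boundary map ∂_1: C_1 → C_0 maps an edge to its endpoints' difference, ∂[p,q] = q − p.
This gives a 8×11 integer matrix of rank 7; reducing to Smith normal form yields diagonal entries (1,1,1,1,1,1,1).

The boundary map ∂_2: C_2 → C_1 sends each 2-simplex [p,q,r] to [q,r] − [p,r] + [p,q]. For instance
  ∂[v_2,v_3,v_7] = [v_3,v_7] − [v_2,v_7] + [v_2,v_3],
  ∂[v_2,v_3,v_5] = [v_3,v_5] − [v_2,v_5] + [v_2,v_3].
The 11×3 boundary matrix has rank 3 and Smith normal form diag(1,1,1).

Computing H_k = (kernel of ∂_k) / (image of ∂_{k+1}):

  H_0: rank C_0 − rank ∂_1 = 8 − 7 = 1, and the invariant factors of ∂_1 are all 1, so H_0 = Z.
  H_1: rank ker ∂_1 − rank ∂_2 = (11 − 7) − 3 = 1, and the invariant factors of ∂_2 are all 1, so H_1 = Z.
  H_2: rank ker ∂_2 − rank ∂_3 = (3 − 3) − 0 = 0, and there is no ∂_3, so H_2 = 0.

As a check, the Euler characteristic is 8 − 11 + 3 = 0, which agrees with 1 − 1 + 0 = 0.

H_0 ≅ Z,  H_1 ≅ Z,  H_2 = 0.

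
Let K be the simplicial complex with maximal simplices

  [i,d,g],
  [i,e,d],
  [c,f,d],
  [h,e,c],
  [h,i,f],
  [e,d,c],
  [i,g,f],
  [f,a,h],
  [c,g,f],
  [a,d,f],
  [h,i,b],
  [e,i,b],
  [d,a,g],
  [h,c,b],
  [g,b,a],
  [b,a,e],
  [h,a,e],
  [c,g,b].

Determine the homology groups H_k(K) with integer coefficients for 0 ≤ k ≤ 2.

We work with the vertex ordering a < b < c < d < e < f < g < h < i. The simplices of K, each written with vertices in increasing order, are:

  0-simplices (9): a, b, c, d, e, f, g, h, i
  1-simplices (27): ab, ad, ae, af, ag, ah, bc, be, bg, bh, bi, cd, ce, cf, cg, ch, de, df, dg, di, eh, ei, fg, fh, fi, gi, hi
  2-simplices (18): abe, abg, adf, adg, aeh, afh, bcg, bch, bei, bhi, cde, cdf, ceh, cfg, dei, dgi, fgi, fhi

so the chain groups are C_0 ≅ Z^9, C_1 ≅ Z^27, C_2 ≅ Z^18.

∂_1: C_1 → C_0 is given by ∂[p,q] = [q] − [p]. For instance
  ∂di = i − d.
As a 9×27 matrix over Z this has rank 8, with invariant factors (1,1,1,1,1,1,1,1).

∂_2: C_2 → C_1 maps a triangle to the signed sum of its edges. For instance
  ∂aeh = eh − ah + ae,
  ∂cdf = df − cf + cd.
The resulting 27×18 matrix has rank 18, and its Smith normal form has invariant factors (1,1,1,1,1,1,1,1,1,1,1,1,1,1,1,1,1,2).

From H_k ≅ ker(∂_k) / im(∂_{k+1}) we obtain:

  H_0: rank C_0 − rank ∂_1 = 9 − 8 = 1, and the invariant factors of ∂_1 are all 1, so H_0 ≅ Z.
  H_1: rank ker ∂_1 − rank ∂_2 = (27 − 8) − 18 = 1, and ∂_2 has invariant factor 2 > 1, so H_1 ≅ Z ⊕ Z/2Z.
  H_2: rank ker ∂_2 − rank ∂_3 = (18 − 18) − 0 = 0, and there is no ∂_3, so H_2 ≅ 0.

H_0 = Z,  H_1 = Z ⊕ Z/2Z,  H_2 = 0.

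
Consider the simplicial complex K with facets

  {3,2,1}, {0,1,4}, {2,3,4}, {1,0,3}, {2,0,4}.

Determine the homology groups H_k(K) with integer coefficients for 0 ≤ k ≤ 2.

We work with the vertex ordering 0 < 1 < 2 < 3 < 4. The simplices of K, each written with vertices in increasing order, are:

  0-simplices (5): [0], [1], [2], [3], [4]
  1-simplices (10): [0,1], [0,2], [0,3], [0,4], [1,2], [1,3], [1,4], [2,3], [2,4], [3,4]
  2-simplices (5): [0,1,3], [0,1,4], [0,2,4], [1,2,3], [2,3,4]

giving chain groups C_0 ≅ Z^5, C_1 ≅ Z^10, C_2 ≅ Z^5.

Boundary ∂_1: C_1 → C_0 sends each edge [p,q] (with p < q) to q − p. For instance
  ∂[0,3] = [3] − [0].
The resulting 5×10 matrix has rank 4, and its Smith normal form has invariant factors (1,1,1,1).

∂_2: C_2 → C_1 sends each 2-simplex [p,q,r] to [q,r] − [p,r] + [p,q]. For instance
  ∂[0,1,3] = [1,3] − [0,3] + [0,1],
  ∂[2,3,4] = [3,4] − [2,4] + [2,3].
This gives a 10×5 integer matrix of rank 5; reducing to Smith normal form yields diagonal entries (1,1,1,1,1).

Now H_k = ker ∂_k / im ∂_{k+1}, so:

  H_0: rank C_0 − rank ∂_1 = 5 − 4 = 1, and the invariant factors of ∂_1 are all 1, so H_0 = Z.
  H_1: rank ker ∂_1 − rank ∂_2 = (10 − 4) − 5 = 1, and the invariant factors of ∂_2 are all 1, so H_1 = Z.
  H_2: rank ker ∂_2 − rank ∂_3 = (5 − 5) − 0 = 0, and there is no ∂_3, so H_2 = 0.

H_0 ≅ Z,  H_1 ≅ Z,  H_2 = 0.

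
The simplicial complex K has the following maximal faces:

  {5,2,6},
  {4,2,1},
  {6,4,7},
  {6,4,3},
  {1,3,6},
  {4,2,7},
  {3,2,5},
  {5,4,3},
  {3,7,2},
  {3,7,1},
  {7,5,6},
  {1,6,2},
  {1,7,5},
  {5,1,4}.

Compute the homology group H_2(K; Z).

H_2 ≅ Z.

Order the vertices as 1 < 2 < 3 < 4 < 5 < 6 < 7. Listing each simplex with vertices in this order, K has dimension 2 with simplices:

  0-simplices (7): [1], [2], [3], [4], [5], [6], [7]
  1-simplices (21): [1,2], [1,3], [1,4], [1,5], [1,6], [1,7], [2,3], [2,4], [2,5], [2,6], [2,7], [3,4], [3,5], [3,6], [3,7], [4,5], [4,6], [4,7], [5,6], [5,7], [6,7]
  2-simplices (14): [1,2,4], [1,2,6], [1,3,6], [1,3,7], [1,4,5], [1,5,7], [2,3,5], [2,3,7], [2,4,7], [2,5,6], [3,4,5], [3,4,6], [4,6,7], [5,6,7]

so the chain groups are C_0 ≅ Z^7, C_1 ≅ Z^21, C_2 ≅ Z^14.

The boundary map ∂_1: C_1 → C_0 is given by ∂[p,q] = [q] − [p].
The resulting 7×21 matrix has rank 6, and its Smith normal form has invariant factors (1,1,1,1,1,1).

∂_2: C_2 → C_1 maps a triangle to the signed sum of its edges. For instance
  ∂[1,2,4] = [2,4] − [1,4] + [1,2],
  ∂[3,4,5] = [4,5] − [3,5] + [3,4].
The 21×14 boundary matrix has rank 13 and Smith normal form diag(1,1,1,1,1,1,1,1,1,1,1,1,1).

Now H_k = ker ∂_k / im ∂_{k+1}, so:

  H_2: rank ker ∂_2 − rank ∂_3 = (14 − 13) − 0 = 1, and there is no ∂_3, so H_2 = Z.

(K is a triangulation of the torus T^2.)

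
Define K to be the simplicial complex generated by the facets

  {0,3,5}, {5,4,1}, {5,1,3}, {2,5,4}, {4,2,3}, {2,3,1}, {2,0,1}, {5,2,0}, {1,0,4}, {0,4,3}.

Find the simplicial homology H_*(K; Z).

H_0 = Z,  H_1 = Z/2Z,  H_2 = 0.

Order the vertices as 0 < 1 < 2 < 3 < 4 < 5. Listing each simplex with vertices in this order, K has dimension 2 with simplices:

  0-simplices (6): [0], [1], [2], [3], [4], [5]
  1-simplices (15): [0,1], [0,2], [0,3], [0,4], [0,5], [1,2], [1,3], [1,4], [1,5], [2,3], [2,4], [2,5], [3,4], [3,5], [4,5]
  2-simplices (10): [0,1,2], [0,1,4], [0,2,5], [0,3,4], [0,3,5], [1,2,3], [1,3,5], [1,4,5], [2,3,4], [2,4,5]

giving chain groups C_0 ≅ Z^6, C_1 ≅ Z^15, C_2 ≅ Z^10.

The boundary map ∂_1: C_1 → C_0 maps an edge to its endpoints' difference, ∂[p,q] = q − p. For instance
  ∂[0,2] = [2] − [0].
As a 6×15 matrix over Z this has rank 5, with invariant factors (1,1,1,1,1).

∂_2: C_2 → C_1 acts by ∂[p,q,r] = [q,r] − [p,r] + [p,q]. For instance
  ∂[0,1,2] = [1,2] − [0,2] + [0,1],
  ∂[1,4,5] = [4,5] − [1,5] + [1,4].
The resulting 15×10 matrix has rank 10, and its Smith normal form has invariant factors (1,1,1,1,1,1,1,1,1,2).

From H_k ≅ ker(∂_k) / im(∂_{k+1}) we obtain:

  H_0: rank C_0 − rank ∂_1 = 6 − 5 = 1, and the invariant factors of ∂_1 are all 1, so H_0 = Z.
  H_1: rank ker ∂_1 − rank ∂_2 = (15 − 5) − 10 = 0, and ∂_2 has invariant factor 2 > 1, so H_1 = Z/2Z.
  H_2: rank ker ∂_2 − rank ∂_3 = (10 − 10) − 0 = 0, and there is no ∂_3, so H_2 = 0.

As a check, the Euler characteristic is 6 − 15 + 10 = 1, which agrees with 1 − 0 + 0 = 1.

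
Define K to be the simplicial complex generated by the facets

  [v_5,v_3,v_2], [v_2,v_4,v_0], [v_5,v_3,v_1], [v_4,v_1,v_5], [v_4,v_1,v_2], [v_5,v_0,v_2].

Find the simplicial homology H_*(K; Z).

H_0 ≅ Z,  H_1 ≅ Z,  H_2 = 0.

We work with the vertex ordering v_0 < v_1 < v_2 < v_3 < v_4 < v_5. The simplices of K, each written with vertices in increasing order, are:

  0-simplices (6): [v_0], [v_1], [v_2], [v_3], [v_4], [v_5]
  1-simplices (12): [v_0,v_2], [v_0,v_4], [v_0,v_5], [v_1,v_2], [v_1,v_3], [v_1,v_4], [v_1,v_5], [v_2,v_3], [v_2,v_4], [v_2,v_5], [v_3,v_5], [v_4,v_5]
  2-simplices (6): [v_0,v_2,v_4], [v_0,v_2,v_5], [v_1,v_2,v_4], [v_1,v_3,v_5], [v_1,v_4,v_5], [v_2,v_3,v_5]

giving chain groups C_0 ≅ Z^6, C_1 ≅ Z^12, C_2 ≅ Z^6.

The boundary map ∂_1: C_1 → C_0 is given by ∂[p,q] = [q] − [p]. For instance
  ∂[v_1,v_3] = [v_3] − [v_1].
As a 6×12 matrix over Z this has rank 5, with invariant factors (1,1,1,1,1).

Boundary ∂_2: C_2 → C_1 maps a triangle to the signed sum of its edges. For instance
  ∂[v_1,v_4,v_5] = [v_4,v_5] − [v_1,v_5] + [v_1,v_4],
  ∂[v_1,v_3,v_5] = [v_3,v_5] − [v_1,v_5] + [v_1,v_3].
As a 12×6 matrix over Z this has rank 6, with invariant factors (1,1,1,1,1,1).

Computing H_k = (kernel of ∂_k) / (image of ∂_{k+1}):

  H_0: rank C_0 − rank ∂_1 = 6 − 5 = 1, and the invariant factors of ∂_1 are all 1, so H_0 ≅ Z.
  H_1: rank ker ∂_1 − rank ∂_2 = (12 − 5) − 6 = 1, and the invariant factors of ∂_2 are all 1, so H_1 ≅ Z.
  H_2: rank ker ∂_2 − rank ∂_3 = (6 − 6) − 0 = 0, and there is no ∂_3, so H_2 ≅ 0.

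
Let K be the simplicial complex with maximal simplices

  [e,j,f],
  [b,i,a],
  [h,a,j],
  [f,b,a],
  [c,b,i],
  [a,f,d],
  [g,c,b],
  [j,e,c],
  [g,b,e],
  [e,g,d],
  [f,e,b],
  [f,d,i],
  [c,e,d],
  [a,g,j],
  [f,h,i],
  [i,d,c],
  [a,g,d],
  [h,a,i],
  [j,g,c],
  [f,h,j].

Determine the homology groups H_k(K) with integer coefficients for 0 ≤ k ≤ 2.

H_0 = Z,  H_1 = Z × Z/2,  H_2 = 0.

Take the total order a < b < c < d < e < f < g < h < i < j on the vertex set. Then K (dimension 2) consists of the simplices:

  0-simplices (10): a, b, c, d, e, f, g, h, i, j
  1-simplices (30): ab, ad, af, ag, ah, ai, aj, bc, be, bf, bg, bi, cd, ce, cg, ci, cj, de, df, dg, di, ef, eg, ej, fh, fi, fj, gj, hi, hj
  2-simplices (20): abf, abi, adf, adg, agj, ahi, ahj, bcg, bci, bef, beg, cde, cdi, cej, cgj, deg, dfi, efj, fhi, fhj

so the chain groups are C_0 ≅ Z^10, C_1 ≅ Z^30, C_2 ≅ Z^20.

Boundary ∂_1: C_1 → C_0 sends each edge [p,q] (with p < q) to q − p. For instance
  ∂gj = j − g.
This gives a 10×30 integer matrix of rank 9; reducing to Smith normal form yields diagonal entries (1,1,1,1,1,1,1,1,1).

The boundary map ∂_2: C_2 → C_1 acts by ∂[p,q,r] = [q,r] − [p,r] + [p,q]. For instance
  ∂beg = eg − bg + be,
  ∂agj = gj − aj + ag.
This gives a 30×20 integer matrix of rank 20; reducing to Smith normal form yields diagonal entries (1,1,1,1,1,1,1,1,1,1,1,1,1,1,1,1,1,1,1,2).

Reading off H_k = ker ∂_k / im ∂_{k+1}:

  H_0: rank C_0 − rank ∂_1 = 10 − 9 = 1, and the invariant factors of ∂_1 are all 1, so H_0 = Z.
  H_1: rank ker ∂_1 − rank ∂_2 = (30 − 9) − 20 = 1, and ∂_2 has invariant factor 2 > 1, so H_1 = Z × Z/2.
  H_2: rank ker ∂_2 − rank ∂_3 = (20 − 20) − 0 = 0, and there is no ∂_3, so H_2 = 0.

As a check, the Euler characteristic is 10 − 30 + 20 = 0, which agrees with 1 − 1 + 0 = 0.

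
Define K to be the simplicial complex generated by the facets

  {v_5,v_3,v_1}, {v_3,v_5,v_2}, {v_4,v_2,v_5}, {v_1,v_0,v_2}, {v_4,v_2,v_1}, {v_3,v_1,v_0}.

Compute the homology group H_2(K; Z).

H_2 = 0.

We work with the vertex ordering v_0 < v_1 < v_2 < v_3 < v_4 < v_5. The simplices of K, each written with vertices in increasing order, are:

  0-simplices (6): [v_0], [v_1], [v_2], [v_3], [v_4], [v_5]
  1-simplices (12): [v_0,v_1], [v_0,v_2], [v_0,v_3], [v_1,v_2], [v_1,v_3], [v_1,v_4], [v_1,v_5], [v_2,v_3], [v_2,v_4], [v_2,v_5], [v_3,v_5], [v_4,v_5]
  2-simplices (6): [v_0,v_1,v_2], [v_0,v_1,v_3], [v_1,v_2,v_4], [v_1,v_3,v_5], [v_2,v_3,v_5], [v_2,v_4,v_5]

Hence C_0 ≅ Z^6, C_1 ≅ Z^12, C_2 ≅ Z^6.

Boundary ∂_1: C_1 → C_0 maps an edge to its endpoints' difference, ∂[p,q] = q − p. For instance
  ∂[v_3,v_5] = [v_5] − [v_3].
This gives a 6×12 integer matrix of rank 5; reducing to Smith normal form yields diagonal entries (1,1,1,1,1).

Boundary ∂_2: C_2 → C_1 maps a triangle to the signed sum of its edges. For instance
  ∂[v_2,v_4,v_5] = [v_4,v_5] − [v_2,v_5] + [v_2,v_4],
  ∂[v_1,v_3,v_5] = [v_3,v_5] − [v_1,v_5] + [v_1,v_3].
As a 12×6 matrix over Z this has rank 6, with invariant factors (1,1,1,1,1,1).

Now H_k = ker ∂_k / im ∂_{k+1}, so:

  H_2: rank ker ∂_2 − rank ∂_3 = (6 − 6) − 0 = 0, and there is no ∂_3, so H_2 ≅ 0.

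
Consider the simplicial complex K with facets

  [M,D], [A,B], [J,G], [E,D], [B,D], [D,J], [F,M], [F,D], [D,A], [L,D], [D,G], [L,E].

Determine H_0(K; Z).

H_0 ≅ Z.

Take the total order A < B < D < E < F < G < J < L < M on the vertex set. Then K (dimension 1) consists of the simplices:

  0-simplices (9): A, B, D, E, F, G, J, L, M
  1-simplices (12): AB, AD, BD, DE, DF, DG, DJ, DL, DM, EL, FM, GJ

Hence C_0 ≅ Z^9, C_1 ≅ Z^12.

Boundary ∂_1: C_1 → C_0 is given by ∂[p,q] = [q] − [p]. For instance
  ∂DL = L − D.
The resulting 9×12 matrix has rank 8, and its Smith normal form has invariant factors (1,1,1,1,1,1,1,1).

Now H_k = ker ∂_k / im ∂_{k+1}, so:

  H_0: rank C_0 − rank ∂_1 = 9 − 8 = 1, and the invariant factors of ∂_1 are all 1, so H_0 ≅ Z.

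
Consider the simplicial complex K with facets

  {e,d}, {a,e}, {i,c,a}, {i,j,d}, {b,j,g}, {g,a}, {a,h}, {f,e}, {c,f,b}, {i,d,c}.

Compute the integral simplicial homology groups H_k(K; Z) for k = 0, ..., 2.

Fix the vertex order a < b < c < d < e < f < g < h < i < j and write every simplex with vertices in increasing order. Then dim K = 2 and the simplices of K are:

  0-simplices (10): a, b, c, d, e, f, g, h, i, j
  1-simplices (18): ac, ae, ag, ah, ai, bc, bf, bg, bj, cd, cf, ci, de, di, dj, ef, gj, ij
  2-simplices (5): aci, bcf, bgj, cdi, dij

giving chain groups C_0 ≅ Z^10, C_1 ≅ Z^18, C_2 ≅ Z^5.

The boundary map ∂_1: C_1 → C_0 maps an edge to its endpoints' difference, ∂[p,q] = q − p. For instance
  ∂di = i − d.
As a 10×18 matrix over Z this has rank 9, with invariant factors (1,1,1,1,1,1,1,1,1).

The boundary map ∂_2: C_2 → C_1 sends each 2-simplex [p,q,r] to [q,r] − [p,r] + [p,q]. For instance
  ∂aci = ci − ai + ac,
  ∂bcf = cf − bf + bc.
As a 18×5 matrix over Z this has rank 5, with invariant factors (1,1,1,1,1).

Computing H_k = (kernel of ∂_k) / (image of ∂_{k+1}):

  H_0: rank C_0 − rank ∂_1 = 10 − 9 = 1, and the invariant factors of ∂_1 are all 1, so H_0 = Z.
  H_1: rank ker ∂_1 − rank ∂_2 = (18 − 9) − 5 = 4, and the invariant factors of ∂_2 are all 1, so H_1 = Z^4.
  H_2: rank ker ∂_2 − rank ∂_3 = (5 − 5) − 0 = 0, and there is no ∂_3, so H_2 = 0.

As a check, the Euler characteristic is 10 − 18 + 5 = -3, which agrees with 1 − 4 + 0 = -3.

H_0 = Z,  H_1 = Z^4,  H_2 = 0.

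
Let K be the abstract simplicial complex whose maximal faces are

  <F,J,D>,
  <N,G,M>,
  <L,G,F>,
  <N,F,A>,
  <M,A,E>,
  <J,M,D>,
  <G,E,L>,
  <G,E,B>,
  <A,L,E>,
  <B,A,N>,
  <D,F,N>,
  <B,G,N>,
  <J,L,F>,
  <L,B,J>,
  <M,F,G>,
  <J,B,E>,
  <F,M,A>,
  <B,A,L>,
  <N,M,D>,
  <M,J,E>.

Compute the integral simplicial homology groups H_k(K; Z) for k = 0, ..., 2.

H_0 ≅ Z,  H_1 ≅ Z ⊕ Z/2Z,  H_2 = 0.

K has 10 vertices, 30 edges, 20 triangles.
rank ∂_0 = 0, rank ∂_1 = 9 ⇒ b_0 = 10 − 0 − 9 = 1; all invariant factors of ∂_1 are 1 so no torsion. So H_0 ≅ Z.
rank ∂_1 = 9, rank ∂_2 = 20 ⇒ b_1 = 30 − 9 − 20 = 1; ∂_2 has invariant factor(s) [2] giving torsion. So H_1 ≅ Z ⊕ Z/2Z.
rank ∂_2 = 20, rank ∂_3 = 0 ⇒ b_2 = 20 − 20 − 0 = 0. So H_2 ≅ 0.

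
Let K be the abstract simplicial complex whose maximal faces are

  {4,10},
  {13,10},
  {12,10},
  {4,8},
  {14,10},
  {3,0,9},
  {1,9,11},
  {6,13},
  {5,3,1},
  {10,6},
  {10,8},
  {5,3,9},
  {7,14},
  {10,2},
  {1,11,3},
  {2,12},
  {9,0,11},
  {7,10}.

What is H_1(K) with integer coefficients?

We work with the vertex ordering 0 < 1 < 2 < 3 < 4 < 5 < 6 < 7 < 8 < 9 < 10 < 11 < 12 < 13 < 14. The simplices of K, each written with vertices in increasing order, are:

  0-simplices (15): [0], [1], [2], [3], [4], [5], [6], [7], [8], [9], [10], [11], [12], [13], [14]
  1-simplices (24): (24 of them)
  2-simplices (6): [0,3,9], [0,9,11], [1,3,5], [1,3,11], [1,9,11], [3,5,9]

so the chain groups are C_0 ≅ Z^15, C_1 ≅ Z^24, C_2 ≅ Z^6.

∂_1: C_1 → C_0 sends each edge [p,q] (with p < q) to q − p. For instance
  ∂[6,10] = [10] − [6].
As a 15×24 matrix over Z this has rank 13, with invariant factors (1,1,1,1,1,1,1,1,1,1,1,1,1).

∂_2: C_2 → C_1 maps a triangle to the signed sum of its edges. For instance
  ∂[1,3,11] = [3,11] − [1,11] + [1,3],
  ∂[1,3,5] = [3,5] − [1,5] + [1,3].
The resulting 24×6 matrix has rank 6, and its Smith normal form has invariant factors (1,1,1,1,1,1).

From H_k ≅ ker(∂_k) / im(∂_{k+1}) we obtain:

  H_1: rank ker ∂_1 − rank ∂_2 = (24 − 13) − 6 = 5, and the invariant factors of ∂_2 are all 1, so H_1 = Z^5.

H_1 ≅ Z^5.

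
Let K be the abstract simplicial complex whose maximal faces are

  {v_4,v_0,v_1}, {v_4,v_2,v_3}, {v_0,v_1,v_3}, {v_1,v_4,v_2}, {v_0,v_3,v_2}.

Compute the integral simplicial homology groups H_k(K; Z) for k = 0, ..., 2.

Fix the vertex order v_0 < v_1 < v_2 < v_3 < v_4 and write every simplex with vertices in increasing order. Then dim K = 2 and the simplices of K are:

  0-simplices (5): [v_0], [v_1], [v_2], [v_3], [v_4]
  1-simplices (10): [v_0,v_1], [v_0,v_2], [v_0,v_3], [v_0,v_4], [v_1,v_2], [v_1,v_3], [v_1,v_4], [v_2,v_3], [v_2,v_4], [v_3,v_4]
  2-simplices (5): [v_0,v_1,v_3], [v_0,v_1,v_4], [v_0,v_2,v_3], [v_1,v_2,v_4], [v_2,v_3,v_4]

Hence C_0 ≅ Z^5, C_1 ≅ Z^10, C_2 ≅ Z^5.

∂_1: C_1 → C_0 sends each edge [p,q] (with p < q) to q − p. For instance
  ∂[v_2,v_3] = [v_3] − [v_2].
The 5×10 boundary matrix has rank 4 and Smith normal form diag(1,1,1,1).

∂_2: C_2 → C_1 maps a triangle to the signed sum of its edges. For instance
  ∂[v_0,v_1,v_4] = [v_1,v_4] − [v_0,v_4] + [v_0,v_1],
  ∂[v_0,v_2,v_3] = [v_2,v_3] − [v_0,v_3] + [v_0,v_2].
As a 10×5 matrix over Z this has rank 5, with invariant factors (1,1,1,1,1).

From H_k ≅ ker(∂_k) / im(∂_{k+1}) we obtain:

  H_0: rank C_0 − rank ∂_1 = 5 − 4 = 1, and the invariant factors of ∂_1 are all 1, so H_0 ≅ Z.
  H_1: rank ker ∂_1 − rank ∂_2 = (10 − 4) − 5 = 1, and the invariant factors of ∂_2 are all 1, so H_1 ≅ Z.
  H_2: rank ker ∂_2 − rank ∂_3 = (5 − 5) − 0 = 0, and there is no ∂_3, so H_2 ≅ 0.

H_0 = Z,  H_1 = Z,  H_2 = 0.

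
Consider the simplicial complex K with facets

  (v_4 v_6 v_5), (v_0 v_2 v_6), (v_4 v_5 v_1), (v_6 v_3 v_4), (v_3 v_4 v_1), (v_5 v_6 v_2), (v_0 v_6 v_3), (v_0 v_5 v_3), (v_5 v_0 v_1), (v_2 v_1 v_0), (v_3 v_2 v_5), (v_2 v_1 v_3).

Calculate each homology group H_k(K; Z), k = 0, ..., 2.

Take the total order v_0 < v_1 < v_2 < v_3 < v_4 < v_5 < v_6 on the vertex set. Then K (dimension 2) consists of the simplices:

  0-simplices (7): [v_0], [v_1], [v_2], [v_3], [v_4], [v_5], [v_6]
  1-simplices (18): (18 of them)
  2-simplices (12): (12 of them)

giving chain groups C_0 ≅ Z^7, C_1 ≅ Z^18, C_2 ≅ Z^12.

∂_1: C_1 → C_0 maps an edge to its endpoints' difference, ∂[p,q] = q − p.
This gives a 7×18 integer matrix of rank 6; reducing to Smith normal form yields diagonal entries (1,1,1,1,1,1).

∂_2: C_2 → C_1 sends each 2-simplex [p,q,r] to [q,r] − [p,r] + [p,q]. For instance
  ∂[v_0,v_1,v_5] = [v_1,v_5] − [v_0,v_5] + [v_0,v_1],
  ∂[v_2,v_3,v_5] = [v_3,v_5] − [v_2,v_5] + [v_2,v_3].
This gives a 18×12 integer matrix of rank 12; reducing to Smith normal form yields diagonal entries (1,1,1,1,1,1,1,1,1,1,1,2).

Computing H_k = (kernel of ∂_k) / (image of ∂_{k+1}):

  H_0: rank C_0 − rank ∂_1 = 7 − 6 = 1, and the invariant factors of ∂_1 are all 1, so H_0 = Z.
  H_1: rank ker ∂_1 − rank ∂_2 = (18 − 6) − 12 = 0, and ∂_2 has invariant factor 2 > 1, so H_1 = Z/2Z.
  H_2: rank ker ∂_2 − rank ∂_3 = (12 − 12) − 0 = 0, and there is no ∂_3, so H_2 = 0.

H_0 ≅ Z,  H_1 ≅ Z/2Z,  H_2 = 0.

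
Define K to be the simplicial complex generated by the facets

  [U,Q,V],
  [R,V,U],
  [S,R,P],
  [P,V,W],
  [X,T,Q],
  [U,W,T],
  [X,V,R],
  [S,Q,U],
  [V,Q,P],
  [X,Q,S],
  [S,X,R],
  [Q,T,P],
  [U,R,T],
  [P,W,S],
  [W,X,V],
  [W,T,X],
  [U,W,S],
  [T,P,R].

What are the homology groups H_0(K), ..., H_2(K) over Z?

H_0 = Z,  H_1 = Z^2,  H_2 = Z.

Take the total order P < Q < R < S < T < U < V < W < X on the vertex set. Then K (dimension 2) consists of the simplices:

  0-simplices (9): P, Q, R, S, T, U, V, W, X
  1-simplices (27): PQ, PR, PS, PT, PV, PW, QS, QT, QU, QV, QX, RS, RT, RU, RV, RX, SU, SW, SX, TU, TW, TX, UV, UW, VW, VX, WX
  2-simplices (18): PQT, PQV, PRS, PRT, PSW, PVW, QSU, QSX, QTX, QUV, RSX, RTU, RUV, RVX, SUW, TUW, TWX, VWX

giving chain groups C_0 ≅ Z^9, C_1 ≅ Z^27, C_2 ≅ Z^18.

The boundary map ∂_1: C_1 → C_0 sends each edge [p,q] (with p < q) to q − p. For instance
  ∂RU = U − R.
This gives a 9×27 integer matrix of rank 8; reducing to Smith normal form yields diagonal entries (1,1,1,1,1,1,1,1).

∂_2: C_2 → C_1 sends each 2-simplex [p,q,r] to [q,r] − [p,r] + [p,q]. For instance
  ∂RTU = TU − RU + RT,
  ∂RUV = UV − RV + RU.
As a 27×18 matrix over Z this has rank 17, with invariant factors (1,1,1,1,1,1,1,1,1,1,1,1,1,1,1,1,1).

Now H_k = ker ∂_k / im ∂_{k+1}, so:

  H_0: rank C_0 − rank ∂_1 = 9 − 8 = 1, and the invariant factors of ∂_1 are all 1, so H_0 ≅ Z.
  H_1: rank ker ∂_1 − rank ∂_2 = (27 − 8) − 17 = 2, and the invariant factors of ∂_2 are all 1, so H_1 ≅ Z^2.
  H_2: rank ker ∂_2 − rank ∂_3 = (18 − 17) − 0 = 1, and there is no ∂_3, so H_2 ≅ Z.

As a check, the Euler characteristic is 9 − 27 + 18 = 0, which agrees with 1 − 2 + 1 = 0.
(K is a triangulation of the torus T^2.)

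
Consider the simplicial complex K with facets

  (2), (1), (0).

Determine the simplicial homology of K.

Take the total order 0 < 1 < 2 on the vertex set. Then K (dimension 0) consists of the simplices:

  0-simplices (3): [0], [1], [2]

so the chain groups are C_0 ≅ Z^3.

From H_k ≅ ker(∂_k) / im(∂_{k+1}) we obtain:

  H_0: rank C_0 − rank ∂_1 = 3 − 0 = 3, and there is no ∂_1, so H_0 = Z^3.

(K is a triangulation of a set of 3 points.)

H_0 ≅ Z^3.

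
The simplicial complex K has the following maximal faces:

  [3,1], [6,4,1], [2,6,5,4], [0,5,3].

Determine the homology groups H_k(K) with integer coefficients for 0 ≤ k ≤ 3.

We work with the vertex ordering 0 < 1 < 2 < 3 < 4 < 5 < 6. The simplices of K, each written with vertices in increasing order, are:

  0-simplices (7): [0], [1], [2], [3], [4], [5], [6]
  1-simplices (12): [0,3], [0,5], [1,3], [1,4], [1,6], [2,4], [2,5], [2,6], [3,5], [4,5], [4,6], [5,6]
  2-simplices (6): [0,3,5], [1,4,6], [2,4,5], [2,4,6], [2,5,6], [4,5,6]
  3-simplices (1): [2,4,5,6]

giving chain groups C_0 ≅ Z^7, C_1 ≅ Z^12, C_2 ≅ Z^6, C_3 ≅ Z^1.

Boundary ∂_1: C_1 → C_0 sends each edge [p,q] (with p < q) to q − p. For instance
  ∂[4,6] = [6] − [4].
As a 7×12 matrix over Z this has rank 6, with invariant factors (1,1,1,1,1,1).

∂_2: C_2 → C_1 maps a triangle to the signed sum of its edges. For instance
  ∂[2,5,6] = [5,6] − [2,6] + [2,5],
  ∂[0,3,5] = [3,5] − [0,5] + [0,3].
As a 12×6 matrix over Z this has rank 5, with invariant factors (1,1,1,1,1).

The boundary map ∂_3: C_3 → C_2 sends each 3-simplex σ to the alternating sum Σ_i (−1)^i (σ with its i-th vertex removed). For instance
  ∂[2,4,5,6] = [4,5,6] − [2,5,6] + [2,4,6] − [2,4,5].
As a 6×1 matrix over Z this has rank 1, with invariant factors (1).

From H_k ≅ ker(∂_k) / im(∂_{k+1}) we obtain:

  H_0: rank C_0 − rank ∂_1 = 7 − 6 = 1, and the invariant factors of ∂_1 are all 1, so H_0 ≅ Z.
  H_1: rank ker ∂_1 − rank ∂_2 = (12 − 6) − 5 = 1, and the invariant factors of ∂_2 are all 1, so H_1 ≅ Z.
  H_2: rank ker ∂_2 − rank ∂_3 = (6 − 5) − 1 = 0, and the invariant factors of ∂_3 are all 1, so H_2 ≅ 0.
  H_3: rank ker ∂_3 − rank ∂_4 = (1 − 1) − 0 = 0, and there is no ∂_4, so H_3 ≅ 0.

As a check, the Euler characteristic is 7 − 12 + 6 − 1 = 0, which agrees with 1 − 1 + 0 − 0 = 0.

H_0 = Z,  H_1 = Z,  H_2 = 0,  H_3 = 0.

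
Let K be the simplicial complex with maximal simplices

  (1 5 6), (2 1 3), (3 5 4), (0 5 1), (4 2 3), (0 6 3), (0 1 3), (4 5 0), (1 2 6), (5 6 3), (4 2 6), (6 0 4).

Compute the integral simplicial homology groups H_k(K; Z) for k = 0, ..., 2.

K has 7 vertices, 18 edges, 12 triangles.
rank ∂_0 = 0, rank ∂_1 = 6 ⇒ b_0 = 7 − 0 − 6 = 1; all invariant factors of ∂_1 are 1 so no torsion. So H_0 = Z.
rank ∂_1 = 6, rank ∂_2 = 12 ⇒ b_1 = 18 − 6 − 12 = 0; ∂_2 has invariant factor(s) [2] giving torsion. So H_1 = Z/2.
rank ∂_2 = 12, rank ∂_3 = 0 ⇒ b_2 = 12 − 12 − 0 = 0. So H_2 = 0.

H_0 ≅ Z,  H_1 ≅ Z/2,  H_2 = 0.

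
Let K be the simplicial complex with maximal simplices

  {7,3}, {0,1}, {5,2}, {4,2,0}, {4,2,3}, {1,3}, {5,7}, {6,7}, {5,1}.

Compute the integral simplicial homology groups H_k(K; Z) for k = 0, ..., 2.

H_0 = Z,  H_1 = Z^3,  H_2 = 0.

We work with the vertex ordering 0 < 1 < 2 < 3 < 4 < 5 < 6 < 7. The simplices of K, each written with vertices in increasing order, are:

  0-simplices (8): [0], [1], [2], [3], [4], [5], [6], [7]
  1-simplices (12): [0,1], [0,2], [0,4], [1,3], [1,5], [2,3], [2,4], [2,5], [3,4], [3,7], [5,7], [6,7]
  2-simplices (2): [0,2,4], [2,3,4]

so the chain groups are C_0 ≅ Z^8, C_1 ≅ Z^12, C_2 ≅ Z^2.

Boundary ∂_1: C_1 → C_0 sends each edge [p,q] (with p < q) to q − p.
The resulting 8×12 matrix has rank 7, and its Smith normal form has invariant factors (1,1,1,1,1,1,1).

Boundary ∂_2: C_2 → C_1 acts by ∂[p,q,r] = [q,r] − [p,r] + [p,q]. For instance
  ∂[2,3,4] = [3,4] − [2,4] + [2,3],
  ∂[0,2,4] = [2,4] − [0,4] + [0,2].
The resulting 12×2 matrix has rank 2, and its Smith normal form has invariant factors (1,1).

Now H_k = ker ∂_k / im ∂_{k+1}, so:

  H_0: rank C_0 − rank ∂_1 = 8 − 7 = 1, and the invariant factors of ∂_1 are all 1, so H_0 = Z.
  H_1: rank ker ∂_1 − rank ∂_2 = (12 − 7) − 2 = 3, and the invariant factors of ∂_2 are all 1, so H_1 = Z^3.
  H_2: rank ker ∂_2 − rank ∂_3 = (2 − 2) − 0 = 0, and there is no ∂_3, so H_2 = 0.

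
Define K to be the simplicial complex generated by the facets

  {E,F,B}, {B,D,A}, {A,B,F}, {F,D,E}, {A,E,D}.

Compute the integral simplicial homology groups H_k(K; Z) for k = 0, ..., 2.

Fix the vertex order A < B < D < E < F and write every simplex with vertices in increasing order. Then dim K = 2 and the simplices of K are:

  0-simplices (5): A, B, D, E, F
  1-simplices (10): AB, AD, AE, AF, BD, BE, BF, DE, DF, EF
  2-simplices (5): ABD, ABF, ADE, BEF, DEF

Hence C_0 ≅ Z^5, C_1 ≅ Z^10, C_2 ≅ Z^5.

The boundary map ∂_1: C_1 → C_0 maps an edge to its endpoints' difference, ∂[p,q] = q − p. For instance
  ∂BE = E − B.
The resulting 5×10 matrix has rank 4, and its Smith normal form has invariant factors (1,1,1,1).

The boundary map ∂_2: C_2 → C_1 acts by ∂[p,q,r] = [q,r] − [p,r] + [p,q]. For instance
  ∂ABD = BD − AD + AB,
  ∂ADE = DE − AE + AD.
The 10×5 boundary matrix has rank 5 and Smith normal form diag(1,1,1,1,1).

Computing H_k = (kernel of ∂_k) / (image of ∂_{k+1}):

  H_0: rank C_0 − rank ∂_1 = 5 − 4 = 1, and the invariant factors of ∂_1 are all 1, so H_0 = Z.
  H_1: rank ker ∂_1 − rank ∂_2 = (10 − 4) − 5 = 1, and the invariant factors of ∂_2 are all 1, so H_1 = Z.
  H_2: rank ker ∂_2 − rank ∂_3 = (5 − 5) − 0 = 0, and there is no ∂_3, so H_2 = 0.

As a check, the Euler characteristic is 5 − 10 + 5 = 0, which agrees with 1 − 1 + 0 = 0.

H_0 = Z,  H_1 = Z,  H_2 = 0.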